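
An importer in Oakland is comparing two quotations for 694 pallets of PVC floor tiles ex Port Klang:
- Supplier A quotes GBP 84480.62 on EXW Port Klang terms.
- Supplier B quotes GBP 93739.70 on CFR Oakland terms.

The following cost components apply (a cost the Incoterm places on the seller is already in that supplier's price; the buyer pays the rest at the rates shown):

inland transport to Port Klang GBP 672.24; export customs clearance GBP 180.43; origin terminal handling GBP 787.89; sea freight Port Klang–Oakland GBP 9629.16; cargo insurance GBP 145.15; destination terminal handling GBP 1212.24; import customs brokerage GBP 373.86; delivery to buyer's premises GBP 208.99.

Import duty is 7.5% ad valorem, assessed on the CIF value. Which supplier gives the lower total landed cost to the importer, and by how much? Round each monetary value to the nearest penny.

Supplier B is cheaper by GBP 2161.44

Supplier A (EXW):
CIF value = EXW price + inland to port + export clearance + origin terminal + freight + insurance = 84480.62 + 672.24 + 180.43 + 787.89 + 9629.16 + 145.15 = 95895.49
Import duty = 95895.49 × 7.5% = 7192.16
Buyer bears (A): 672.24 + 180.43 + 787.89 + 9629.16 + 145.15 + 1212.24 + 373.86 + 208.99 = 13209.96
Landed cost (A) = invoice 84480.62 + 13209.96 + duty 7192.16 = 104882.74
Supplier B (CFR):
CIF value = CFR price + insurance = 93739.70 + 145.15 = 93884.85
Import duty = 93884.85 × 7.5% = 7041.36
Buyer bears (B): 145.15 + 1212.24 + 373.86 + 208.99 = 1940.24
Landed cost (B) = invoice 93739.70 + 1940.24 + duty 7041.36 = 102721.30
Difference = |104882.74 − 102721.30| = 2161.44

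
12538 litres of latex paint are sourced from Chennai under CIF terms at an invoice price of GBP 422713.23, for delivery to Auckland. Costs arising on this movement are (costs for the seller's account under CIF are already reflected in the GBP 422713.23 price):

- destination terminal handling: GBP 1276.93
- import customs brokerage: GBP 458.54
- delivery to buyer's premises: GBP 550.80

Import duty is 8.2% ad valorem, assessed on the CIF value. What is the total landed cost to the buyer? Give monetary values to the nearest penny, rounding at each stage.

Total landed cost: GBP 459661.98

CIF: the seller pays costs through ocean freight and marine insurance to the destination port.
The CIF price already equals the CIF value: 422713.23
Import duty = 422713.23 × 8.2% = 34662.48
Buyer bears: destination terminal 1276.93 + brokerage 458.54 + delivery 550.80 + duty 34662.48 = 36948.75
Landed cost = invoice 422713.23 + 36948.75 = 459661.98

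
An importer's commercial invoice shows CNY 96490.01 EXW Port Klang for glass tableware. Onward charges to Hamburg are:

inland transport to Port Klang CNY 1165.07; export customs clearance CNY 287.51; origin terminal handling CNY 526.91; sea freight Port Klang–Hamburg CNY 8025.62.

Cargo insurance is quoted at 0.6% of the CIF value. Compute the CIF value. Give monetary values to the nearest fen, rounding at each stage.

CIF value: CNY 107137.95

Let C be the CIF value. C = EXW price + pre-shipment costs + freight + 0.6% × C
C − 0.6% × C = 96490.01 + 1165.07 + 287.51 + 526.91 + 8025.62
0.994 × C = 106495.12
C = 106495.12 / 0.994 = 107137.95
Insurance premium = 0.6% × 107137.95 = 642.83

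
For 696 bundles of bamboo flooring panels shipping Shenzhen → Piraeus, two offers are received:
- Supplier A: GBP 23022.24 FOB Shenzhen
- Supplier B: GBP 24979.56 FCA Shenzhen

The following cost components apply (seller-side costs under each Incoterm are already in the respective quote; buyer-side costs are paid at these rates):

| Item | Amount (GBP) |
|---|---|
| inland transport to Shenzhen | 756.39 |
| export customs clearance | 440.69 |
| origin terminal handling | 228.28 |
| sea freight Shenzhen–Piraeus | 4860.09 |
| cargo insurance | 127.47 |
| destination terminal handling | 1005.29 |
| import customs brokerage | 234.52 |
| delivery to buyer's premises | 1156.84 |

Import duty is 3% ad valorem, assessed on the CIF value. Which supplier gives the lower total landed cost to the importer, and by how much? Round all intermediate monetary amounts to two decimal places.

Supplier A is cheaper by GBP 2251.17

Supplier A (FOB):
CIF value = FOB price + freight + insurance = 23022.24 + 4860.09 + 127.47 = 28009.80
Import duty = 28009.80 × 3% = 840.29
Buyer bears (A): 4860.09 + 127.47 + 1005.29 + 234.52 + 1156.84 = 7384.21
Landed cost (A) = invoice 23022.24 + 7384.21 + duty 840.29 = 31246.74
Supplier B (FCA):
CIF value = FCA price + origin terminal + freight + insurance = 24979.56 + 228.28 + 4860.09 + 127.47 = 30195.40
Import duty = 30195.40 × 3% = 905.86
Buyer bears (B): 228.28 + 4860.09 + 127.47 + 1005.29 + 234.52 + 1156.84 = 7612.49
Landed cost (B) = invoice 24979.56 + 7612.49 + duty 905.86 = 33497.91
Difference = |31246.74 − 33497.91| = 2251.17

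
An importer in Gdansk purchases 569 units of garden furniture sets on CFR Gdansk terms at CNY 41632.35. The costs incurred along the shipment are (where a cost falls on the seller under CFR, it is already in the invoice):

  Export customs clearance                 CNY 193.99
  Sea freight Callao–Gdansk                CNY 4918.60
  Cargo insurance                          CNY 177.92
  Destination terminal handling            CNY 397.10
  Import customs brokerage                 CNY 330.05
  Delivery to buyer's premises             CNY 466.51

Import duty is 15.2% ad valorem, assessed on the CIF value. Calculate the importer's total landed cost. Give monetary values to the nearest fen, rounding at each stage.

CFR: the seller pays costs through ocean freight to the destination port, but not insurance.
Already in the invoice (seller's account under CFR): export clearance, freight — exclude.
CIF value = CFR price + insurance = 41632.35 + 177.92 = 41810.27
Import duty = 41810.27 × 15.2% = 6355.16
Buyer bears: insurance 177.92 + destination terminal 397.10 + brokerage 330.05 + delivery 466.51 + duty 6355.16 = 7726.74
Landed cost = invoice 41632.35 + 7726.74 = 49359.09

Total landed cost: CNY 49359.09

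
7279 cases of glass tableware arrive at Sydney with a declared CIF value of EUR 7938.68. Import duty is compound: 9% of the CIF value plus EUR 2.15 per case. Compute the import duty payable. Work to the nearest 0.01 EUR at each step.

Import duty: EUR 16364.33

Ad valorem component: 7938.68 × 9% = 714.48
Specific component: 7279 × 2.15 = 15649.85
Import duty = 714.48 + 15649.85 = 16364.33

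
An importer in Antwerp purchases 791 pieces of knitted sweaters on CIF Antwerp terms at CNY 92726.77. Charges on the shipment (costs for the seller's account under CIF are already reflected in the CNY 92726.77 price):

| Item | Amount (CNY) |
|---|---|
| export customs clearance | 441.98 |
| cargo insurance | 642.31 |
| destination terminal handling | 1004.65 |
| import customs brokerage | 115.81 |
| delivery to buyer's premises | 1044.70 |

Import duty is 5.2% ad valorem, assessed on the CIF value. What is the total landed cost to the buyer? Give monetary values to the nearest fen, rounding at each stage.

Total landed cost: CNY 99713.72

CIF: the seller pays costs through ocean freight and marine insurance to the destination port.
Already in the invoice (seller's account under CIF): export clearance, insurance — exclude.
The CIF price already equals the CIF value: 92726.77
Import duty = 92726.77 × 5.2% = 4821.79
Buyer bears: destination terminal 1004.65 + brokerage 115.81 + delivery 1044.70 + duty 4821.79 = 6986.95
Landed cost = invoice 92726.77 + 6986.95 = 99713.72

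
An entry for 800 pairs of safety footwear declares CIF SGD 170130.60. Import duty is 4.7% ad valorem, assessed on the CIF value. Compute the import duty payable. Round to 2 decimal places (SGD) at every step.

Import duty = 170130.60 × 4.7% = 7996.14

Import duty: SGD 7996.14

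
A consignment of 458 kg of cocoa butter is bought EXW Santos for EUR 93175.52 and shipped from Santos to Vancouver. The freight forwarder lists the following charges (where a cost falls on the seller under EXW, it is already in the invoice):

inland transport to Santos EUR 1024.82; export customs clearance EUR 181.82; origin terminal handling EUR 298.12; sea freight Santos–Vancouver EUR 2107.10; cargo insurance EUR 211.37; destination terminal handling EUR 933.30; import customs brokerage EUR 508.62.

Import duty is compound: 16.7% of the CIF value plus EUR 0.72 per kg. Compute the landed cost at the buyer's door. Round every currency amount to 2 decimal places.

EXW: the seller makes goods available at their premises; the buyer bears all onward costs.
CIF value = EXW price + inland to port + export clearance + origin terminal + freight + insurance = 93175.52 + 1024.82 + 181.82 + 298.12 + 2107.10 + 211.37 = 96998.75
Ad valorem component: 96998.75 × 16.7% = 16198.79
Specific component: 458 × 0.72 = 329.76
Import duty = 16198.79 + 329.76 = 16528.55
Buyer bears: inland to port 1024.82 + export clearance 181.82 + origin terminal 298.12 + freight 2107.10 + insurance 211.37 + destination terminal 933.30 + brokerage 508.62 + duty 16528.55 = 21793.70
Landed cost = invoice 93175.52 + 21793.70 = 114969.22

Total landed cost: EUR 114969.22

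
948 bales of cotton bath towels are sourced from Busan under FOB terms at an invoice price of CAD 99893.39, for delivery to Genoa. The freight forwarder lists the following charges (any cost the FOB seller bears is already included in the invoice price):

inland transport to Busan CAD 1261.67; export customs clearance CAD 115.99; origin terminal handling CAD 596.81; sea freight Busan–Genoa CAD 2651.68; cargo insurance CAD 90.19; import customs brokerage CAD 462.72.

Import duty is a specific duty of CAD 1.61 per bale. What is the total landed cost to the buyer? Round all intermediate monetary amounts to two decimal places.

Total landed cost: CAD 104624.26

FOB: the seller bears costs until goods are on board at the origin port; the buyer bears freight, insurance and all costs thereafter.
Already in the invoice (seller's account under FOB): inland to port, export clearance, origin terminal — exclude.
CIF value = FOB price + freight + insurance = 99893.39 + 2651.68 + 90.19 = 102635.26
Import duty = 948 × 1.61 = 1526.28
Buyer bears: freight 2651.68 + insurance 90.19 + brokerage 462.72 + duty 1526.28 = 4730.87
Landed cost = invoice 99893.39 + 4730.87 = 104624.26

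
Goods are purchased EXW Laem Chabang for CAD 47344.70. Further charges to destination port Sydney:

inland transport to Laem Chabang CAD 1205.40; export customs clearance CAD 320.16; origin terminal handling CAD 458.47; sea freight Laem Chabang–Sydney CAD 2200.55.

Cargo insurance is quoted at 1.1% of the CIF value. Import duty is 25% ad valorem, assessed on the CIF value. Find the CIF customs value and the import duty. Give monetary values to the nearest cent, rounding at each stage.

CIF value: CAD 52102.41; import duty: CAD 13025.60

Let C be the CIF value. C = EXW price + pre-shipment costs + freight + 1.1% × C
C − 1.1% × C = 47344.70 + 1205.40 + 320.16 + 458.47 + 2200.55
0.989 × C = 51529.28
C = 51529.28 / 0.989 = 52102.41
Insurance premium = 1.1% × 52102.41 = 573.13
Import duty = 52102.41 × 25% = 13025.60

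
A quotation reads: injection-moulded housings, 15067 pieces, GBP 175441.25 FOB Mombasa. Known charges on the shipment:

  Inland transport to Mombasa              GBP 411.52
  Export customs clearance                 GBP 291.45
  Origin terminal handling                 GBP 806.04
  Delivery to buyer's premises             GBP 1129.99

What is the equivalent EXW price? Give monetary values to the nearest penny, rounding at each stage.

Not relevant to the conversion: delivery — on the buyer under both terms; not part of either seller's price.
From FOB to EXW, the seller no longer bears: inland to port, export clearance, origin terminal.
EXW price = 175441.25 − 411.52 − 291.45 − 806.04 = 173932.24

EXW price: GBP 173932.24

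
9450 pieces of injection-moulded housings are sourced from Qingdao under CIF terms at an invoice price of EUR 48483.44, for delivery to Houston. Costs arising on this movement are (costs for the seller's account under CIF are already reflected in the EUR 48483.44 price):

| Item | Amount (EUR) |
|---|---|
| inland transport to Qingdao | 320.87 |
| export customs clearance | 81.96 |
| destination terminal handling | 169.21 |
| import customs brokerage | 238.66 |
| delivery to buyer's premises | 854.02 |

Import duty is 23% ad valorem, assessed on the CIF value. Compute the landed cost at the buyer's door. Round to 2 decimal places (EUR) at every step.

Total landed cost: EUR 60896.52

CIF: the seller pays costs through ocean freight and marine insurance to the destination port.
Already in the invoice (seller's account under CIF): inland to port, export clearance — exclude.
The CIF price already equals the CIF value: 48483.44
Import duty = 48483.44 × 23% = 11151.19
Buyer bears: destination terminal 169.21 + brokerage 238.66 + delivery 854.02 + duty 11151.19 = 12413.08
Landed cost = invoice 48483.44 + 12413.08 = 60896.52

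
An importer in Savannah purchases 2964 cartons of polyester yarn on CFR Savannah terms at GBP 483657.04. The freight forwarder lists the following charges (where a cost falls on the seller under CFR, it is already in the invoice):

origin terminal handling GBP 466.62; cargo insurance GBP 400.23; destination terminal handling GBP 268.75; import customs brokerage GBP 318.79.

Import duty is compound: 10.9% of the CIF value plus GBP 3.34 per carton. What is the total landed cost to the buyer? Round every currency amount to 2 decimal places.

Total landed cost: GBP 547306.81

CFR: the seller pays costs through ocean freight to the destination port, but not insurance.
Already in the invoice (seller's account under CFR): origin terminal — exclude.
CIF value = CFR price + insurance = 483657.04 + 400.23 = 484057.27
Ad valorem component: 484057.27 × 10.9% = 52762.24
Specific component: 2964 × 3.34 = 9899.76
Import duty = 52762.24 + 9899.76 = 62662.00
Buyer bears: insurance 400.23 + destination terminal 268.75 + brokerage 318.79 + duty 62662.00 = 63649.77
Landed cost = invoice 483657.04 + 63649.77 = 547306.81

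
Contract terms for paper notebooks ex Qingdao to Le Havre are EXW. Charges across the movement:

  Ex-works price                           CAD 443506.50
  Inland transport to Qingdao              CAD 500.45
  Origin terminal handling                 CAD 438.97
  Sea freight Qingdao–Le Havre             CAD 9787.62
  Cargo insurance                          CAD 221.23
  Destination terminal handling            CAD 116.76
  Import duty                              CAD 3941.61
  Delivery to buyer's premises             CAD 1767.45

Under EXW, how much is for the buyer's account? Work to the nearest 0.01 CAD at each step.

Buyer's account: CAD 16774.09

EXW: the seller makes goods available at their premises; the buyer bears all onward costs.
Seller's account: goods 443506.50 = 443506.50
Buyer's account: inland to port 500.45 + origin terminal 438.97 + freight 9787.62 + insurance 221.23 + destination terminal 116.76 + duty 3941.61 + delivery 1767.45 = 16774.09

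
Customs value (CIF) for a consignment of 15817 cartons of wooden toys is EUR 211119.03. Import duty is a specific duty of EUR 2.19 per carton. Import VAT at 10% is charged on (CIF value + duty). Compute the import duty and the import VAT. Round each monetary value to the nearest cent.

Import duty = 15817 × 2.19 = 34639.23
VAT base = CIF + duty = 211119.03 + 34639.23 = 245758.26
Import VAT = 245758.26 × 10% = 24575.83

Import duty: EUR 34639.23; import VAT: EUR 24575.83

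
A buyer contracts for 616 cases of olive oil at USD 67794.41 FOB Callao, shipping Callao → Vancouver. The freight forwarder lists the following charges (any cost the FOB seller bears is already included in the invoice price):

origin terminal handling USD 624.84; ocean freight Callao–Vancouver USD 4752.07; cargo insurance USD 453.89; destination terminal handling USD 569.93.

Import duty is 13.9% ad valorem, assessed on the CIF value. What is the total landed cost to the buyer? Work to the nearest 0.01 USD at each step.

Total landed cost: USD 83717.35

FOB: the seller bears costs until goods are on board at the origin port; the buyer bears freight, insurance and all costs thereafter.
Already in the invoice (seller's account under FOB): origin terminal — exclude.
CIF value = FOB price + freight + insurance = 67794.41 + 4752.07 + 453.89 = 73000.37
Import duty = 73000.37 × 13.9% = 10147.05
Buyer bears: freight 4752.07 + insurance 453.89 + destination terminal 569.93 + duty 10147.05 = 15922.94
Landed cost = invoice 67794.41 + 15922.94 = 83717.35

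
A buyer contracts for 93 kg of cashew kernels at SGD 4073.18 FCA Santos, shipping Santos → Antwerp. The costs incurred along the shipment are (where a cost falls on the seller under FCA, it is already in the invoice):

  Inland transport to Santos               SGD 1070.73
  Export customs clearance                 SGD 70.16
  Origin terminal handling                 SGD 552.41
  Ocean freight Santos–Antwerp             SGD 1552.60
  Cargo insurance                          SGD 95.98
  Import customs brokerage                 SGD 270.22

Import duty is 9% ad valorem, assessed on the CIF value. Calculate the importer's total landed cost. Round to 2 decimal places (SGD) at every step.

FCA: the seller delivers export-cleared goods to the carrier; the buyer bears costs from that point.
Already in the invoice (seller's account under FCA): inland to port, export clearance — exclude.
CIF value = FCA price + origin terminal + freight + insurance = 4073.18 + 552.41 + 1552.60 + 95.98 = 6274.17
Import duty = 6274.17 × 9% = 564.68
Buyer bears: origin terminal 552.41 + freight 1552.60 + insurance 95.98 + brokerage 270.22 + duty 564.68 = 3035.89
Landed cost = invoice 4073.18 + 3035.89 = 7109.07

Total landed cost: SGD 7109.07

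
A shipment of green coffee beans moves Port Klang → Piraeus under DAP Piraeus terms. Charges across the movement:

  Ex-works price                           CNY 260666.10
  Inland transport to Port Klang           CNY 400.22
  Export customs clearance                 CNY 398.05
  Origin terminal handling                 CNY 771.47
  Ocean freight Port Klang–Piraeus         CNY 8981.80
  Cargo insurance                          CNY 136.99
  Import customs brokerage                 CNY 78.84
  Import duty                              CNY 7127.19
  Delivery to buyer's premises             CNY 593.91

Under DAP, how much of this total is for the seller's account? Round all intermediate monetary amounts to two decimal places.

Seller's account: CNY 271948.54

DAP: the seller bears all costs to the named destination except import duty and clearance.
Seller's account: goods 260666.10 + inland to port 400.22 + export clearance 398.05 + origin terminal 771.47 + freight 8981.80 + insurance 136.99 + delivery 593.91 = 271948.54
Buyer's account: brokerage 78.84 + duty 7127.19 = 7206.03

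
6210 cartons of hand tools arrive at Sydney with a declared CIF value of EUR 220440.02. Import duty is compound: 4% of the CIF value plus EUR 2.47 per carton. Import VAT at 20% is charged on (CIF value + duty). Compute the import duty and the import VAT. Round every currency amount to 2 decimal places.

Ad valorem component: 220440.02 × 4% = 8817.60
Specific component: 6210 × 2.47 = 15338.70
Import duty = 8817.60 + 15338.70 = 24156.30
VAT base = CIF + duty = 220440.02 + 24156.30 = 244596.32
Import VAT = 244596.32 × 20% = 48919.26

Import duty: EUR 24156.30; import VAT: EUR 48919.26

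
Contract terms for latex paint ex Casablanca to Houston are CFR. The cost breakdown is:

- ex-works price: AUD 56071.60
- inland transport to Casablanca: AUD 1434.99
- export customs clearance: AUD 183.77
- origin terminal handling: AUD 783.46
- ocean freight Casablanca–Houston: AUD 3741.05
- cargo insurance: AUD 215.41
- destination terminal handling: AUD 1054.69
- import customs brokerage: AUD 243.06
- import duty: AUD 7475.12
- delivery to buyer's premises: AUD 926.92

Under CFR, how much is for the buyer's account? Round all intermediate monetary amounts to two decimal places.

Buyer's account: AUD 9915.20

CFR: the seller pays costs through ocean freight to the destination port, but not insurance.
Seller's account: goods 56071.60 + inland to port 1434.99 + export clearance 183.77 + origin terminal 783.46 + freight 3741.05 = 62214.87
Buyer's account: insurance 215.41 + destination terminal 1054.69 + brokerage 243.06 + duty 7475.12 + delivery 926.92 = 9915.20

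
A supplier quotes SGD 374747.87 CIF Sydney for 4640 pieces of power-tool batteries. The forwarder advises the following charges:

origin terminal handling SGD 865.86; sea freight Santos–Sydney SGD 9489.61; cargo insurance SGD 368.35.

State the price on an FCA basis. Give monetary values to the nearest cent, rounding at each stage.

FCA price: SGD 364024.05

From CIF to FCA, the seller no longer bears: origin terminal, freight, insurance.
FCA price = 374747.87 − 865.86 − 9489.61 − 368.35 = 364024.05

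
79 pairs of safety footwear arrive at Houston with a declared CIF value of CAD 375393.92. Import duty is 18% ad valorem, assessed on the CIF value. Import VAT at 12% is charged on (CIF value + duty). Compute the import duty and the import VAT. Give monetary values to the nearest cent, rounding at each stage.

Import duty = 375393.92 × 18% = 67570.91
VAT base = CIF + duty = 375393.92 + 67570.91 = 442964.83
Import VAT = 442964.83 × 12% = 53155.78

Import duty: CAD 67570.91; import VAT: CAD 53155.78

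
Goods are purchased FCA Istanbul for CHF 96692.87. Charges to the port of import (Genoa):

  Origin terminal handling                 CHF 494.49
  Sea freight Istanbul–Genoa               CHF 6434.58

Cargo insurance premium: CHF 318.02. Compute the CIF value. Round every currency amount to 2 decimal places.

CIF = FCA price + pre-shipment costs + freight + insurance
CIF = 96692.87 + 494.49 + 6434.58 + 318.02 = 103939.96

CIF value: CHF 103939.96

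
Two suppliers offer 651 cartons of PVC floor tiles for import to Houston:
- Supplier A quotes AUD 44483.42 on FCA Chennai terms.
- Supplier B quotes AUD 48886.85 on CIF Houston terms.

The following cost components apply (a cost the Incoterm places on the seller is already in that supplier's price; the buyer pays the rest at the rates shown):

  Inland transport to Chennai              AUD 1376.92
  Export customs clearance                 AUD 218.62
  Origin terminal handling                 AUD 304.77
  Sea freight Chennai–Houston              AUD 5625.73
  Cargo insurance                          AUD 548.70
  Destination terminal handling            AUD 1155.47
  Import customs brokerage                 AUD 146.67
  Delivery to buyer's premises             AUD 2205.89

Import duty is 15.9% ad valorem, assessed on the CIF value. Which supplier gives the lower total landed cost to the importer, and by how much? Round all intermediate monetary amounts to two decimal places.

Supplier B is cheaper by AUD 2405.82

Supplier A (FCA):
CIF value = FCA price + origin terminal + freight + insurance = 44483.42 + 304.77 + 5625.73 + 548.70 = 50962.62
Import duty = 50962.62 × 15.9% = 8103.06
Buyer bears (A): 304.77 + 5625.73 + 548.70 + 1155.47 + 146.67 + 2205.89 = 9987.23
Landed cost (A) = invoice 44483.42 + 9987.23 + duty 8103.06 = 62573.71
Supplier B (CIF):
The CIF price already equals the CIF value: 48886.85
Import duty = 48886.85 × 15.9% = 7773.01
Buyer bears (B): 1155.47 + 146.67 + 2205.89 = 3508.03
Landed cost (B) = invoice 48886.85 + 3508.03 + duty 7773.01 = 60167.89
Difference = |62573.71 − 60167.89| = 2405.82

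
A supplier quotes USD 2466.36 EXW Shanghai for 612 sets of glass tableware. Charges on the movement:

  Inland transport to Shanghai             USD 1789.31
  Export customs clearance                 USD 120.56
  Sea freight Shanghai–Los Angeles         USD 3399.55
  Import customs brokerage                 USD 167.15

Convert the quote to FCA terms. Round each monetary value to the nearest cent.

Not relevant to the conversion: brokerage, freight — on the buyer under both terms; not part of either seller's price.
From EXW to FCA, the seller additionally bears: inland to port, export clearance.
FCA price = 2466.36 + 1789.31 + 120.56 = 4376.23

FCA price: USD 4376.23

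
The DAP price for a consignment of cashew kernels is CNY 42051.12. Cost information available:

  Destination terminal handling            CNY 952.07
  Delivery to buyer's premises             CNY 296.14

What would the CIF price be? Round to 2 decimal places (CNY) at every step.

From DAP to CIF, the seller no longer bears: destination terminal, delivery.
CIF price = 42051.12 − 952.07 − 296.14 = 40802.91

CIF price: CNY 40802.91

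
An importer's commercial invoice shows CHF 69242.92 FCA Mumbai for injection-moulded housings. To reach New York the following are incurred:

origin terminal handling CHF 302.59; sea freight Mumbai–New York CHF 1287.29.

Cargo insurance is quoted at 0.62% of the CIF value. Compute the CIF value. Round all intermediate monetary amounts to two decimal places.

CIF value: CHF 71274.70

Let C be the CIF value. C = FCA price + pre-shipment costs + freight + 0.62% × C
C − 0.62% × C = 69242.92 + 302.59 + 1287.29
0.9938 × C = 70832.80
C = 70832.80 / 0.9938 = 71274.70
Insurance premium = 0.62% × 71274.70 = 441.90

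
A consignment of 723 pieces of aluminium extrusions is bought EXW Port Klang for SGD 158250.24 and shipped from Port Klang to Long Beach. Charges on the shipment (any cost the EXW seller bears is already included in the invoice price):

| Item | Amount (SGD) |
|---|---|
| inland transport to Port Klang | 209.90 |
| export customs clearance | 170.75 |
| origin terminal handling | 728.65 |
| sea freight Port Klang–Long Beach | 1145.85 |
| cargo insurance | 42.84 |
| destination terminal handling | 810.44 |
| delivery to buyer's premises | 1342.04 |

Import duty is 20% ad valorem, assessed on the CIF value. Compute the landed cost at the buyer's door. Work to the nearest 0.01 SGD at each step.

EXW: the seller makes goods available at their premises; the buyer bears all onward costs.
CIF value = EXW price + inland to port + export clearance + origin terminal + freight + insurance = 158250.24 + 209.90 + 170.75 + 728.65 + 1145.85 + 42.84 = 160548.23
Import duty = 160548.23 × 20% = 32109.65
Buyer bears: inland to port 209.90 + export clearance 170.75 + origin terminal 728.65 + freight 1145.85 + insurance 42.84 + destination terminal 810.44 + delivery 1342.04 + duty 32109.65 = 36560.12
Landed cost = invoice 158250.24 + 36560.12 = 194810.36

Total landed cost: SGD 194810.36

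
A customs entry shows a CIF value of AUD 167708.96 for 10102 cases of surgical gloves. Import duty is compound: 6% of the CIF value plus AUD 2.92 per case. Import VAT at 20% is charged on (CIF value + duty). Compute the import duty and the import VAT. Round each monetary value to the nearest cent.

Ad valorem component: 167708.96 × 6% = 10062.54
Specific component: 10102 × 2.92 = 29497.84
Import duty = 10062.54 + 29497.84 = 39560.38
VAT base = CIF + duty = 167708.96 + 39560.38 = 207269.34
Import VAT = 207269.34 × 20% = 41453.87

Import duty: AUD 39560.38; import VAT: AUD 41453.87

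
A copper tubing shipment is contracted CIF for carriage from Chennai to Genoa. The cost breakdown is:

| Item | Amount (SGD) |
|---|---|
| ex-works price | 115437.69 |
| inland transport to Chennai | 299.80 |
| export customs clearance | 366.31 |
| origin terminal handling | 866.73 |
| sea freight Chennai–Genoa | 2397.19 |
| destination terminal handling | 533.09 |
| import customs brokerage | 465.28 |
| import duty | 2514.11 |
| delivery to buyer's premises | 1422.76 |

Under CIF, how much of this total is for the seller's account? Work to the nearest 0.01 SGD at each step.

Seller's account: SGD 119367.72

CIF: the seller pays costs through ocean freight and marine insurance to the destination port.
Seller's account: goods 115437.69 + inland to port 299.80 + export clearance 366.31 + origin terminal 866.73 + freight 2397.19 = 119367.72
Buyer's account: destination terminal 533.09 + brokerage 465.28 + duty 2514.11 + delivery 1422.76 = 4935.24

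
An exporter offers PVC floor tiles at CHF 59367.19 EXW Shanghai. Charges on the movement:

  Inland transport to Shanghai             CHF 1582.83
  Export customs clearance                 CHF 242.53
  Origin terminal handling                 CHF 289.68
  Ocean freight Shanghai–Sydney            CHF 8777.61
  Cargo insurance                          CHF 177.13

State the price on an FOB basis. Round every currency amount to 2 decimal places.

FOB price: CHF 61482.23

Not relevant to the conversion: freight, insurance — on the buyer under both terms; not part of either seller's price.
From EXW to FOB, the seller additionally bears: inland to port, export clearance, origin terminal.
FOB price = 59367.19 + 1582.83 + 242.53 + 289.68 = 61482.23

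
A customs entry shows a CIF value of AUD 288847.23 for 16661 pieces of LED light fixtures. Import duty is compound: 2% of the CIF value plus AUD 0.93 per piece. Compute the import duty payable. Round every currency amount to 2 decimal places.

Import duty: AUD 21271.67

Ad valorem component: 288847.23 × 2% = 5776.94
Specific component: 16661 × 0.93 = 15494.73
Import duty = 5776.94 + 15494.73 = 21271.67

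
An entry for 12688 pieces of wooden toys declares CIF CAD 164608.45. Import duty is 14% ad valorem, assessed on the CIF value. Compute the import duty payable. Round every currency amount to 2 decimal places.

Import duty: CAD 23045.18

Import duty = 164608.45 × 14% = 23045.18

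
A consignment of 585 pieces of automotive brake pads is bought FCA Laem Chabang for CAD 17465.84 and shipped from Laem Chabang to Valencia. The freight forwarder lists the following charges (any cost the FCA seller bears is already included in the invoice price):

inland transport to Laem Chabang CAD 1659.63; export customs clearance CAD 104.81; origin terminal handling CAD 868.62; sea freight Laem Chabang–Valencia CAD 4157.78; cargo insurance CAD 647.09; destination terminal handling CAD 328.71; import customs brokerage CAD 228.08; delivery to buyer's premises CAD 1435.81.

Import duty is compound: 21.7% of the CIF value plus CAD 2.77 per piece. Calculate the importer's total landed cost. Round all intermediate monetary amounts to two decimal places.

FCA: the seller delivers export-cleared goods to the carrier; the buyer bears costs from that point.
Already in the invoice (seller's account under FCA): inland to port, export clearance — exclude.
CIF value = FCA price + origin terminal + freight + insurance = 17465.84 + 868.62 + 4157.78 + 647.09 = 23139.33
Ad valorem component: 23139.33 × 21.7% = 5021.23
Specific component: 585 × 2.77 = 1620.45
Import duty = 5021.23 + 1620.45 = 6641.68
Buyer bears: origin terminal 868.62 + freight 4157.78 + insurance 647.09 + destination terminal 328.71 + brokerage 228.08 + delivery 1435.81 + duty 6641.68 = 14307.77
Landed cost = invoice 17465.84 + 14307.77 = 31773.61

Total landed cost: CAD 31773.61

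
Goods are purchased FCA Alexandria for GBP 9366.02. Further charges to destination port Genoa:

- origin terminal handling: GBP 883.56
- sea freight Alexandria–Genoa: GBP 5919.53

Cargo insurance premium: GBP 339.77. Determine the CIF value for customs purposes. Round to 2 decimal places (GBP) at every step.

CIF = FCA price + pre-shipment costs + freight + insurance
CIF = 9366.02 + 883.56 + 5919.53 + 339.77 = 16508.88

CIF value: GBP 16508.88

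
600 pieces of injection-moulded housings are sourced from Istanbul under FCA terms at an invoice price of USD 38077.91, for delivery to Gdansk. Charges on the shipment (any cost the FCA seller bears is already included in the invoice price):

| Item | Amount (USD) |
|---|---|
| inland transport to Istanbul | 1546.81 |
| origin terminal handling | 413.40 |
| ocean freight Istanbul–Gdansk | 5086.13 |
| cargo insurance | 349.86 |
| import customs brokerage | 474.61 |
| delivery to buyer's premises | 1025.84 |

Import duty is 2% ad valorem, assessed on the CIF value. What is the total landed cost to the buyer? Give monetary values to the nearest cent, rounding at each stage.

Total landed cost: USD 46306.30

FCA: the seller delivers export-cleared goods to the carrier; the buyer bears costs from that point.
Already in the invoice (seller's account under FCA): inland to port — exclude.
CIF value = FCA price + origin terminal + freight + insurance = 38077.91 + 413.40 + 5086.13 + 349.86 = 43927.30
Import duty = 43927.30 × 2% = 878.55
Buyer bears: origin terminal 413.40 + freight 5086.13 + insurance 349.86 + brokerage 474.61 + delivery 1025.84 + duty 878.55 = 8228.39
Landed cost = invoice 38077.91 + 8228.39 = 46306.30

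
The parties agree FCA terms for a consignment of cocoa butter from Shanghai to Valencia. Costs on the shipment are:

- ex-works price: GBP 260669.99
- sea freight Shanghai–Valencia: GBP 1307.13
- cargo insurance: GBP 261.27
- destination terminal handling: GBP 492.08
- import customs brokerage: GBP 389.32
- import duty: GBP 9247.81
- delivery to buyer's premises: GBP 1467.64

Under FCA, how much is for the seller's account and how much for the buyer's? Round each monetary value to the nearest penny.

FCA: the seller delivers export-cleared goods to the carrier; the buyer bears costs from that point.
Seller's account: goods 260669.99 = 260669.99
Buyer's account: freight 1307.13 + insurance 261.27 + destination terminal 492.08 + brokerage 389.32 + duty 9247.81 + delivery 1467.64 = 13165.25

Seller: GBP 260669.99; buyer: GBP 13165.25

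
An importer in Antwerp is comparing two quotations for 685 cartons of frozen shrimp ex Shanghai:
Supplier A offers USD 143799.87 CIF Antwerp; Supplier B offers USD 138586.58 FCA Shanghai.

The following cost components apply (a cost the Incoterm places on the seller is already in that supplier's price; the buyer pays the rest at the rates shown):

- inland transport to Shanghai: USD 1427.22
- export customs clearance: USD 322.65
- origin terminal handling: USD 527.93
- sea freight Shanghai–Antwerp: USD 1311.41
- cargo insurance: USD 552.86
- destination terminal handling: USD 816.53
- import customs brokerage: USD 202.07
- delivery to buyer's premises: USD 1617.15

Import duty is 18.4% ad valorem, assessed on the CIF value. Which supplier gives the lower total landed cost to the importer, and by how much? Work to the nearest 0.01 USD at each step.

Supplier A (CIF):
The CIF price already equals the CIF value: 143799.87
Import duty = 143799.87 × 18.4% = 26459.18
Buyer bears (A): 816.53 + 202.07 + 1617.15 = 2635.75
Landed cost (A) = invoice 143799.87 + 2635.75 + duty 26459.18 = 172894.80
Supplier B (FCA):
CIF value = FCA price + origin terminal + freight + insurance = 138586.58 + 527.93 + 1311.41 + 552.86 = 140978.78
Import duty = 140978.78 × 18.4% = 25940.10
Buyer bears (B): 527.93 + 1311.41 + 552.86 + 816.53 + 202.07 + 1617.15 = 5027.95
Landed cost (B) = invoice 138586.58 + 5027.95 + duty 25940.10 = 169554.63
Difference = |172894.80 − 169554.63| = 3340.17

Supplier B is cheaper by USD 3340.17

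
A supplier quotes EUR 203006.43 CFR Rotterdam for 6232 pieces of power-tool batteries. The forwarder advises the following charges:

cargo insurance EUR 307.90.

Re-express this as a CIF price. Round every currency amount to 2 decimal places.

CIF price: EUR 203314.33

From CFR to CIF, the seller additionally bears: insurance.
CIF price = 203006.43 + 307.90 = 203314.33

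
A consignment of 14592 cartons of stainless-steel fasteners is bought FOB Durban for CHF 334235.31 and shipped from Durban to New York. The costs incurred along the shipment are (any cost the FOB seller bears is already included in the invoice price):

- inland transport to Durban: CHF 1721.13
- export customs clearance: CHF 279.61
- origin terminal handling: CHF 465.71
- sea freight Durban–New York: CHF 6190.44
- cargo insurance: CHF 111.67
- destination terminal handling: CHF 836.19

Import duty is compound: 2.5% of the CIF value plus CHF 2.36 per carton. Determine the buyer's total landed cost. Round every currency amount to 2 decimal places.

FOB: the seller bears costs until goods are on board at the origin port; the buyer bears freight, insurance and all costs thereafter.
Already in the invoice (seller's account under FOB): inland to port, export clearance, origin terminal — exclude.
CIF value = FOB price + freight + insurance = 334235.31 + 6190.44 + 111.67 = 340537.42
Ad valorem component: 340537.42 × 2.5% = 8513.44
Specific component: 14592 × 2.36 = 34437.12
Import duty = 8513.44 + 34437.12 = 42950.56
Buyer bears: freight 6190.44 + insurance 111.67 + destination terminal 836.19 + duty 42950.56 = 50088.86
Landed cost = invoice 334235.31 + 50088.86 = 384324.17

Total landed cost: CHF 384324.17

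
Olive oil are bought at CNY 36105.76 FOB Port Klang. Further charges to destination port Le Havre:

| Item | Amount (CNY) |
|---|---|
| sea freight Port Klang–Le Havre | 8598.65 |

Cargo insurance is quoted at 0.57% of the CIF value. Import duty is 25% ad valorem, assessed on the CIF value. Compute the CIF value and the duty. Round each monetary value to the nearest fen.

Let C be the CIF value. C = FOB price + freight + 0.57% × C
C − 0.57% × C = 36105.76 + 8598.65
0.9943 × C = 44704.41
C = 44704.41 / 0.9943 = 44960.69
Insurance premium = 0.57% × 44960.69 = 256.28
Import duty = 44960.69 × 25% = 11240.17

CIF value: CNY 44960.69; import duty: CNY 11240.17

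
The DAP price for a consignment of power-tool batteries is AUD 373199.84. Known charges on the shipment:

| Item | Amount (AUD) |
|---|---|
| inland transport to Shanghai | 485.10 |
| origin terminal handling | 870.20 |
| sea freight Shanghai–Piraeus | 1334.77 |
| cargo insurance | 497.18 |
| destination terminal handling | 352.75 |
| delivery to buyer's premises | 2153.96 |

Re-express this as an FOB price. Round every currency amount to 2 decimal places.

FOB price: AUD 368861.18

Not relevant to the conversion: origin terminal, inland to port — on the seller under both DAP and FOB; already in the DAP price and stays in the FOB price.
From DAP to FOB, the seller no longer bears: freight, insurance, destination terminal, delivery.
FOB price = 373199.84 − 1334.77 − 497.18 − 352.75 − 2153.96 = 368861.18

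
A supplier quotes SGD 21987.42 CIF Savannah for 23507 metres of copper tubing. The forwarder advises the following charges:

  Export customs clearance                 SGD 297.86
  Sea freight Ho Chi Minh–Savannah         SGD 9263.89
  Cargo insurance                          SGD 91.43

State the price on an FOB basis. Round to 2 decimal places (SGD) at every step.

Not relevant to the conversion: export clearance — on the seller under both CIF and FOB; already in the CIF price and stays in the FOB price.
From CIF to FOB, the seller no longer bears: freight, insurance.
FOB price = 21987.42 − 9263.89 − 91.43 = 12632.10

FOB price: SGD 12632.10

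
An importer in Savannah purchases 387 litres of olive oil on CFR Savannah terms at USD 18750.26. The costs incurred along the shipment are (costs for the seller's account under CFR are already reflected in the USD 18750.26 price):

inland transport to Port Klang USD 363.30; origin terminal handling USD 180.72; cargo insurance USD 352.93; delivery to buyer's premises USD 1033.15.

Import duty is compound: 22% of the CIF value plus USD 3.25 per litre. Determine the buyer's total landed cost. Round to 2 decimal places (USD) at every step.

Total landed cost: USD 25596.79

CFR: the seller pays costs through ocean freight to the destination port, but not insurance.
Already in the invoice (seller's account under CFR): inland to port, origin terminal — exclude.
CIF value = CFR price + insurance = 18750.26 + 352.93 = 19103.19
Ad valorem component: 19103.19 × 22% = 4202.70
Specific component: 387 × 3.25 = 1257.75
Import duty = 4202.70 + 1257.75 = 5460.45
Buyer bears: insurance 352.93 + delivery 1033.15 + duty 5460.45 = 6846.53
Landed cost = invoice 18750.26 + 6846.53 = 25596.79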